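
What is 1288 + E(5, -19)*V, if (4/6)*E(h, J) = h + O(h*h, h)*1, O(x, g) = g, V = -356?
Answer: -4052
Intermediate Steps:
E(h, J) = 3*h (E(h, J) = 3*(h + h*1)/2 = 3*(h + h)/2 = 3*(2*h)/2 = 3*h)
1288 + E(5, -19)*V = 1288 + (3*5)*(-356) = 1288 + 15*(-356) = 1288 - 5340 = -4052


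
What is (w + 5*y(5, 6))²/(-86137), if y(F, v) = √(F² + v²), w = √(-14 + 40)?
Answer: -1551/86137 - 10*√1586/86137 ≈ -0.022630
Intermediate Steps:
w = √26 ≈ 5.0990
(w + 5*y(5, 6))²/(-86137) = (√26 + 5*√(5² + 6²))²/(-86137) = (√26 + 5*√(25 + 36))²*(-1/86137) = (√26 + 5*√61)²*(-1/86137) = -(√26 + 5*√61)²/86137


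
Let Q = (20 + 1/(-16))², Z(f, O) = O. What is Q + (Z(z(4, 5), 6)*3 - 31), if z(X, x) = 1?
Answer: 98433/256 ≈ 384.50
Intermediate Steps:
Q = 101761/256 (Q = (20 - 1/16)² = (319/16)² = 101761/256 ≈ 397.50)
Q + (Z(z(4, 5), 6)*3 - 31) = 101761/256 + (6*3 - 31) = 101761/256 + (18 - 31) = 101761/256 - 13 = 98433/256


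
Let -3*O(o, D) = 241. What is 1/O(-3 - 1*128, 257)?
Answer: -3/241 ≈ -0.012448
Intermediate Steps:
O(o, D) = -241/3 (O(o, D) = -⅓*241 = -241/3)
1/O(-3 - 1*128, 257) = 1/(-241/3) = -3/241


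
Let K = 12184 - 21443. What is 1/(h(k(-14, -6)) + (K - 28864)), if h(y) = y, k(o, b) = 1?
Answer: -1/38122 ≈ -2.6232e-5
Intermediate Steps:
K = -9259
1/(h(k(-14, -6)) + (K - 28864)) = 1/(1 + (-9259 - 28864)) = 1/(1 - 38123) = 1/(-38122) = -1/38122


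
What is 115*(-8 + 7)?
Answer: -115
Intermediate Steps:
115*(-8 + 7) = 115*(-1) = -115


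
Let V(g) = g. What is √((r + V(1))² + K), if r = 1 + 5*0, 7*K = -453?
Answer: 5*I*√119/7 ≈ 7.7919*I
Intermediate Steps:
K = -453/7 (K = (⅐)*(-453) = -453/7 ≈ -64.714)
r = 1 (r = 1 + 0 = 1)
√((r + V(1))² + K) = √((1 + 1)² - 453/7) = √(2² - 453/7) = √(4 - 453/7) = √(-425/7) = 5*I*√119/7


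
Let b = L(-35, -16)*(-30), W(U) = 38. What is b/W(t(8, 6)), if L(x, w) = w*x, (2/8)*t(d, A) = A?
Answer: -8400/19 ≈ -442.11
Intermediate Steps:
t(d, A) = 4*A
b = -16800 (b = -16*(-35)*(-30) = 560*(-30) = -16800)
b/W(t(8, 6)) = -16800/38 = -16800*1/38 = -8400/19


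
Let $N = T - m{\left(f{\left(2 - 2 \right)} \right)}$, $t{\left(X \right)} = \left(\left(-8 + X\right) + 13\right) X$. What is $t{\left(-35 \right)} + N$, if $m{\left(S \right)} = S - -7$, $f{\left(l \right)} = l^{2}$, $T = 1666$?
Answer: $2709$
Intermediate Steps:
$t{\left(X \right)} = X \left(5 + X\right)$ ($t{\left(X \right)} = \left(5 + X\right) X = X \left(5 + X\right)$)
$m{\left(S \right)} = 7 + S$ ($m{\left(S \right)} = S + 7 = 7 + S$)
$N = 1659$ ($N = 1666 - \left(7 + \left(2 - 2\right)^{2}\right) = 1666 - \left(7 + 0^{2}\right) = 1666 - \left(7 + 0\right) = 1666 - 7 = 1659$)
$t{\left(-35 \right)} + N = - 35 \left(5 - 35\right) + 1659 = \left(-35\right) \left(-30\right) + 1659 = 1050 + 1659 = 2709$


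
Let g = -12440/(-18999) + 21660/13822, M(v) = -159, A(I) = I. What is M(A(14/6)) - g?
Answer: -21168764161/131302089 ≈ -161.22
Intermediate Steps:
g = 291732010/131302089 (g = -12440*(-1/18999) + 21660*(1/13822) = 12440/18999 + 10830/6911 = 291732010/131302089 ≈ 2.2218)
M(A(14/6)) - g = -159 - 1*291732010/131302089 = -159 - 291732010/131302089 = -21168764161/131302089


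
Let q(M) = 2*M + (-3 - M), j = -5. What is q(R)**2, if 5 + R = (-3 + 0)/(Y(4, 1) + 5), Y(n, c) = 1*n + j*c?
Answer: 1225/16 ≈ 76.563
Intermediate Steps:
Y(n, c) = n - 5*c (Y(n, c) = 1*n - 5*c = n - 5*c)
R = -23/4 (R = -5 + (-3 + 0)/((4 - 5*1) + 5) = -5 - 3/((4 - 5) + 5) = -5 - 3/(-1 + 5) = -5 - 3/4 = -23/4 ≈ -5.7500)
q(M) = -3 + M
q(R)**2 = (-3 - 23/4)**2 = (-35/4)**2 = 1225/16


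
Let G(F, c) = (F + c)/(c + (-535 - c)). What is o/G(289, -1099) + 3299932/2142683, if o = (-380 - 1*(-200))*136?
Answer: -311773530772/19284147 ≈ -16167.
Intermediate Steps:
G(F, c) = -F/535 - c/535 (G(F, c) = (F + c)/(-535) = (F + c)*(-1/535) = -F/535 - c/535)
o = -24480 (o = (-380 + 200)*136 = -180*136 = -24480)
o/G(289, -1099) + 3299932/2142683 = -24480/(-1/535*289 - 1/535*(-1099)) + 3299932/2142683 = -24480/(-289/535 + 1099/535) + 3299932*(1/2142683) = -24480/162/107 + 3299932/2142683 = -24480*107/162 + 3299932/2142683 = -145520/9 + 3299932/2142683 = -311773530772/19284147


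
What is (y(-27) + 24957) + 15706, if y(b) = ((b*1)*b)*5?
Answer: 44308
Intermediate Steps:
y(b) = 5*b² (y(b) = (b*b)*5 = b²*5 = 5*b²)
(y(-27) + 24957) + 15706 = (5*(-27)² + 24957) + 15706 = (5*729 + 24957) + 15706 = (3645 + 24957) + 15706 = 28602 + 15706 = 44308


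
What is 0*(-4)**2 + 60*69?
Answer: 4140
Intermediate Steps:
0*(-4)**2 + 60*69 = 0*16 + 4140 = 0 + 4140 = 4140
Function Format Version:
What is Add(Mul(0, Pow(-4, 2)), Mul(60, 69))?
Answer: 4140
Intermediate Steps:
Add(Mul(0, Pow(-4, 2)), Mul(60, 69)) = Add(Mul(0, 16), 4140) = Add(0, 4140) = 4140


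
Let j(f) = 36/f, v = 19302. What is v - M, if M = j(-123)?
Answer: 791394/41 ≈ 19302.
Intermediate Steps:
M = -12/41 (M = 36/(-123) = 36*(-1/123) = -12/41 ≈ -0.29268)
v - M = 19302 - 1*(-12/41) = 19302 + 12/41 = 791394/41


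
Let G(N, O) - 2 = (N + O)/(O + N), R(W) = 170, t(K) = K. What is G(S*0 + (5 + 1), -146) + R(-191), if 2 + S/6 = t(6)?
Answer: 173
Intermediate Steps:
S = 24 (S = -12 + 6*6 = -12 + 36 = 24)
G(N, O) = 3 (G(N, O) = 2 + (N + O)/(O + N) = 2 + (N + O)/(N + O) = 2 + 1 = 3)
G(S*0 + (5 + 1), -146) + R(-191) = 3 + 170 = 173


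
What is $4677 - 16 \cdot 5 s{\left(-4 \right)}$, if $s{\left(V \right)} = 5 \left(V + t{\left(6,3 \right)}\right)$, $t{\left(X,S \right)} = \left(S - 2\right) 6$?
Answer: $3877$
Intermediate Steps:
$t{\left(X,S \right)} = -12 + 6 S$ ($t{\left(X,S \right)} = \left(-2 + S\right) 6 = -12 + 6 S$)
$s{\left(V \right)} = 30 + 5 V$ ($s{\left(V \right)} = 5 \left(V + \left(-12 + 6 \cdot 3\right)\right) = 5 \left(V + \left(-12 + 18\right)\right) = 5 \left(V + 6\right) = 5 \left(6 + V\right) = 30 + 5 V$)
$4677 - 16 \cdot 5 s{\left(-4 \right)} = 4677 - 16 \cdot 5 \left(30 + 5 \left(-4\right)\right) = 4677 - 80 \left(30 - 20\right) = 4677 - 80 \cdot 10 = 4677 - 800 = 3877$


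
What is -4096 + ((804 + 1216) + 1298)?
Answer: -778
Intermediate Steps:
-4096 + ((804 + 1216) + 1298) = -4096 + (2020 + 1298) = -4096 + 3318 = -778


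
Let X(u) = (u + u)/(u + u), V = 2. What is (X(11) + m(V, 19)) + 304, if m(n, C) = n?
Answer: 307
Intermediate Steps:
X(u) = 1 (X(u) = (2*u)/((2*u)) = (2*u)*(1/(2*u)) = 1)
(X(11) + m(V, 19)) + 304 = (1 + 2) + 304 = 3 + 304 = 307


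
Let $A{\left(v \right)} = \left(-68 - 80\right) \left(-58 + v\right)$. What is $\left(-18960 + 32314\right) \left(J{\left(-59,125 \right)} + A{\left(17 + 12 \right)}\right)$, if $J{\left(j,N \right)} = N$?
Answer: $58984618$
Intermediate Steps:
$A{\left(v \right)} = 8584 - 148 v$ ($A{\left(v \right)} = - 148 \left(-58 + v\right) = 8584 - 148 v$)
$\left(-18960 + 32314\right) \left(J{\left(-59,125 \right)} + A{\left(17 + 12 \right)}\right) = \left(-18960 + 32314\right) \left(125 + \left(8584 - 148 \left(17 + 12\right)\right)\right) = 13354 \left(125 + \left(8584 - 4292\right)\right) = 13354 \left(125 + 4292\right) = 13354 \cdot 4417 = 58984618$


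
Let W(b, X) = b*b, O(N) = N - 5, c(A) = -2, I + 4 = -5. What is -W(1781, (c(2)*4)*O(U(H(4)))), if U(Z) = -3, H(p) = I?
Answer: -3171961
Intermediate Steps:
I = -9 (I = -4 - 5 = -9)
H(p) = -9
O(N) = -5 + N
W(b, X) = b**2
-W(1781, (c(2)*4)*O(U(H(4)))) = -1*1781**2 = -1*3171961 = -3171961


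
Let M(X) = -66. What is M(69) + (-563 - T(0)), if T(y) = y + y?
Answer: -629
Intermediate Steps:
T(y) = 2*y
M(69) + (-563 - T(0)) = -66 + (-563 - 2*0) = -66 + (-563 - 1*0) = -66 + (-563 + 0) = -66 - 563 = -629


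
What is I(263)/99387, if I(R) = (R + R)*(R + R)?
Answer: 276676/99387 ≈ 2.7838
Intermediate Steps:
I(R) = 4*R**2 (I(R) = (2*R)*(2*R) = 4*R**2)
I(263)/99387 = (4*263**2)/99387 = (4*69169)*(1/99387) = 276676*(1/99387) = 276676/99387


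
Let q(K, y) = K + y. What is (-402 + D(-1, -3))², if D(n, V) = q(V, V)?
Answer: 166464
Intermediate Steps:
D(n, V) = 2*V (D(n, V) = V + V = 2*V)
(-402 + D(-1, -3))² = (-402 + 2*(-3))² = (-402 - 6)² = (-408)² = 166464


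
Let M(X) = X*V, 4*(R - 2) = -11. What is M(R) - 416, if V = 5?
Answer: -1679/4 ≈ -419.75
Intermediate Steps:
R = -3/4 (R = 2 + (1/4)*(-11) = 2 - 11/4 = -3/4 ≈ -0.75000)
M(X) = 5*X (M(X) = X*5 = 5*X)
M(R) - 416 = 5*(-3/4) - 416 = -15/4 - 416 = -1679/4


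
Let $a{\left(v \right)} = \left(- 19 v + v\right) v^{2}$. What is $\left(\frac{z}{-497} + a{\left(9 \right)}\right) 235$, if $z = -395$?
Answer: $- \frac{1532491165}{497} \approx -3.0835 \cdot 10^{6}$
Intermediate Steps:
$a{\left(v \right)} = - 18 v^{3}$ ($a{\left(v \right)} = - 18 v v^{2} = - 18 v^{3}$)
$\left(\frac{z}{-497} + a{\left(9 \right)}\right) 235 = \left(- \frac{395}{-497} - 18 \cdot 9^{3}\right) 235 = \left(\left(-395\right) \left(- \frac{1}{497}\right) - 13122\right) 235 = \left(\frac{395}{497} - 13122\right) 235 = \left(- \frac{6521239}{497}\right) 235 = - \frac{1532491165}{497}$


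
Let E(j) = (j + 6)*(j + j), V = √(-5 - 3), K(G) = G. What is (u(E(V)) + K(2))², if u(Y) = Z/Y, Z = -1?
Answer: 9*(-391*I + 352*√2)/(128*(-7*I + 6*√2)) ≈ 4.045 + 0.096972*I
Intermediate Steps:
V = 2*I*√2 (V = √(-8) = 2*I*√2 ≈ 2.8284*I)
E(j) = 2*j*(6 + j) (E(j) = (6 + j)*(2*j) = 2*j*(6 + j))
u(Y) = -1/Y
(u(E(V)) + K(2))² = (-1/(2*(2*I*√2)*(6 + 2*I*√2)) + 2)² = (-1/(4*I*√2*(6 + 2*I*√2)) + 2)² = (-(-1)*I*√2/(8*(6 + 2*I*√2)) + 2)² = (I*√2/(8*(6 + 2*I*√2)) + 2)² = (2 + I*√2/(8*(6 + 2*I*√2)))²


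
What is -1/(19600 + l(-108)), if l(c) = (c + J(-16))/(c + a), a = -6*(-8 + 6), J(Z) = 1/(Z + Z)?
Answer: -3072/60214657 ≈ -5.1018e-5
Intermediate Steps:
J(Z) = 1/(2*Z)
a = 12 (a = -6*(-2) = 12)
l(c) = (-1/32 + c)/(12 + c) (l(c) = (c + (1/2)/(-16))/(c + 12) = (c + (1/2)*(-1/16))/(12 + c) = (c - 1/32)/(12 + c) = (-1/32 + c)/(12 + c))
-1/(19600 + l(-108)) = -1/(19600 + (-1/32 - 108)/(12 - 108)) = -1/(19600 - 3457/32/(-96)) = -1/(19600 - 1/96*(-3457/32)) = -1/(19600 + 3457/3072) = -1/60214657/3072 = -1*3072/60214657 = -3072/60214657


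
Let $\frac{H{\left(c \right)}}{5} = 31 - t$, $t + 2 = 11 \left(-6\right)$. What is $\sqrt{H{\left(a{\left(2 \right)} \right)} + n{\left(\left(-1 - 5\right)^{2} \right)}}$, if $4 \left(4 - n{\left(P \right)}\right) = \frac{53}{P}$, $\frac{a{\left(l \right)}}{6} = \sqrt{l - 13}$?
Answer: $\frac{\sqrt{71803}}{12} \approx 22.33$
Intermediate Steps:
$t = -68$ ($t = -2 + 11 \left(-6\right) = -2 - 66 = -68$)
$a{\left(l \right)} = 6 \sqrt{-13 + l}$ ($a{\left(l \right)} = 6 \sqrt{l - 13} = 6 \sqrt{-13 + l}$)
$H{\left(c \right)} = 495$ ($H{\left(c \right)} = 5 \left(31 - -68\right) = 5 \left(31 + 68\right) = 5 \cdot 99 = 495$)
$n{\left(P \right)} = 4 - \frac{53}{4 P}$ ($n{\left(P \right)} = 4 - \frac{53 \frac{1}{P}}{4} = 4 - \frac{53}{4 P}$)
$\sqrt{H{\left(a{\left(2 \right)} \right)} + n{\left(\left(-1 - 5\right)^{2} \right)}} = \sqrt{495 + \left(4 - \frac{53}{4 \left(-1 - 5\right)^{2}}\right)} = \sqrt{495 + \left(4 - \frac{53}{4 \left(-6\right)^{2}}\right)} = \sqrt{495 + \left(4 - \frac{53}{4 \cdot 36}\right)} = \sqrt{495 + \left(4 - \frac{53}{144}\right)} = \sqrt{495 + \frac{523}{144}} = \sqrt{\frac{71803}{144}} = \frac{\sqrt{71803}}{12}$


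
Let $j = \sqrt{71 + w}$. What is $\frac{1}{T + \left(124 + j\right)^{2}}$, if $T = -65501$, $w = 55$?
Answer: $- \frac{49999}{2492150497} - \frac{744 \sqrt{14}}{2492150497} \approx -2.118 \cdot 10^{-5}$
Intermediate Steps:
$j = 3 \sqrt{14}$ ($j = \sqrt{71 + 55} = \sqrt{126} = 3 \sqrt{14} \approx 11.225$)
$\frac{1}{T + \left(124 + j\right)^{2}} = \frac{1}{-65501 + \left(124 + 3 \sqrt{14}\right)^{2}}$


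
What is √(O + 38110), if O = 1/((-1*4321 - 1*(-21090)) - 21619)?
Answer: √35857698806/970 ≈ 195.22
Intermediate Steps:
O = -1/4850 (O = 1/((-4321 + 21090) - 21619) = 1/(16769 - 21619) = 1/(-4850) = -1/4850 ≈ -0.00020619)
√(O + 38110) = √(-1/4850 + 38110) = √(184833499/4850) = √35857698806/970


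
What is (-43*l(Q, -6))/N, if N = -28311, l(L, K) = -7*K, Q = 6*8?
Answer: 602/9437 ≈ 0.063792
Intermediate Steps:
Q = 48
(-43*l(Q, -6))/N = -(-301)*(-6)/(-28311) = -43*42*(-1/28311) = -1806*(-1/28311) = 602/9437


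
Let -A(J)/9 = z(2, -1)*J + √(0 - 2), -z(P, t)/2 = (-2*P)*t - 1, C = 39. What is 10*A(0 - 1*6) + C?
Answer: -3201 - 90*I*√2 ≈ -3201.0 - 127.28*I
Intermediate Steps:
z(P, t) = 2 + 4*P*t (z(P, t) = -2*((-2*P)*t - 1) = -2*(-2*P*t - 1) = -2*(-1 - 2*P*t) = 2 + 4*P*t)
A(J) = 54*J - 9*I*√2 (A(J) = -9*((2 + 4*2*(-1))*J + √(0 - 2)) = -9*((2 - 8)*J + √(-2)) = -9*(-6*J + I*√2) = 54*J - 9*I*√2)
10*A(0 - 1*6) + C = 10*(54*(0 - 1*6) - 9*I*√2) + 39 = 10*(54*(0 - 6) - 9*I*√2) + 39 = 10*(54*(-6) - 9*I*√2) + 39 = 10*(-324 - 9*I*√2) + 39 = (-3240 - 90*I*√2) + 39 = -3201 - 90*I*√2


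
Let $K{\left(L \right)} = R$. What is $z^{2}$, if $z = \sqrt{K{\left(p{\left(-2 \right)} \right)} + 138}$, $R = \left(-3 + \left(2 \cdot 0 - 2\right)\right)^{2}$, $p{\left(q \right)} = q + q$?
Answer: $163$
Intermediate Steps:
$p{\left(q \right)} = 2 q$
$R = 25$ ($R = \left(-3 + \left(0 - 2\right)\right)^{2} = \left(-3 - 2\right)^{2} = \left(-5\right)^{2} = 25$)
$K{\left(L \right)} = 25$
$z = \sqrt{163}$ ($z = \sqrt{25 + 138} = \sqrt{163} \approx 12.767$)
$z^{2} = \left(\sqrt{163}\right)^{2} = 163$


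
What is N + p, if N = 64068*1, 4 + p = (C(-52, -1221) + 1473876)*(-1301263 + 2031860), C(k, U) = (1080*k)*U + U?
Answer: 51173947291019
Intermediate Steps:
C(k, U) = U + 1080*U*k (C(k, U) = 1080*U*k + U = U + 1080*U*k)
p = 51173947226951 (p = -4 + (-1221*(1 + 1080*(-52)) + 1473876)*(-1301263 + 2031860) = -4 + (-1221*(1 - 56160) + 1473876)*730597 = -4 + (-1221*(-56159) + 1473876)*730597 = -4 + (68570139 + 1473876)*730597 = -4 + 70044015*730597 = -4 + 51173947226955 = 51173947226951)
N = 64068
N + p = 64068 + 51173947226951 = 51173947291019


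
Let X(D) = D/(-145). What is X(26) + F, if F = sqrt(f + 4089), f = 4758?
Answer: -26/145 + 3*sqrt(983) ≈ 93.879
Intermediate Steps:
X(D) = -D/145 (X(D) = D*(-1/145) = -D/145)
F = 3*sqrt(983) (F = sqrt(4758 + 4089) = sqrt(8847) = 3*sqrt(983) ≈ 94.058)
X(26) + F = -1/145*26 + 3*sqrt(983) = -26/145 + 3*sqrt(983)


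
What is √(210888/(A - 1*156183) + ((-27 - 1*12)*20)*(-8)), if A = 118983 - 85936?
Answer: √92370969678/3848 ≈ 78.983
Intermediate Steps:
A = 33047
√(210888/(A - 1*156183) + ((-27 - 1*12)*20)*(-8)) = √(210888/(33047 - 1*156183) + ((-27 - 1*12)*20)*(-8)) = √(210888/(33047 - 156183) + ((-27 - 12)*20)*(-8)) = √(210888/(-123136) - 39*20*(-8)) = √(210888*(-1/123136) - 780*(-8)) = √(-26361/15392 + 6240) = √(96019719/15392) = √92370969678/3848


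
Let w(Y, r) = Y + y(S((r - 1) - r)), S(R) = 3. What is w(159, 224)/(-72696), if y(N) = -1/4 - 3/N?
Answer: -631/290784 ≈ -0.0021700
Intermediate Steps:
y(N) = -1/4 - 3/N (y(N) = -1*1/4 - 3/N = -1/4 - 3/N)
w(Y, r) = -5/4 + Y (w(Y, r) = Y + (1/4)*(-12 - 1*3)/3 = Y + (1/4)*(1/3)*(-12 - 3) = Y + (1/4)*(1/3)*(-15) = Y - 5/4 = -5/4 + Y)
w(159, 224)/(-72696) = (-5/4 + 159)/(-72696) = (631/4)*(-1/72696) = -631/290784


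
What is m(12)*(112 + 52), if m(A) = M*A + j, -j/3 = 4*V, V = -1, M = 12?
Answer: 25584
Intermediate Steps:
j = 12 (j = -12*(-1) = -3*(-4) = 12)
m(A) = 12 + 12*A (m(A) = 12*A + 12 = 12 + 12*A)
m(12)*(112 + 52) = (12 + 12*12)*(112 + 52) = (12 + 144)*164 = 156*164 = 25584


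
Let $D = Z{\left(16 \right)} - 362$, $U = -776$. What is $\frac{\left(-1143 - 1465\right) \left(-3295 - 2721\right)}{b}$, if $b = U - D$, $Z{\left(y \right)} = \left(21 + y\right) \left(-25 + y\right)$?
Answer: $- \frac{15689728}{81} \approx -1.937 \cdot 10^{5}$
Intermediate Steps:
$Z{\left(y \right)} = \left(-25 + y\right) \left(21 + y\right)$
$D = -695$ ($D = \left(-525 + 16^{2} - 64\right) - 362 = \left(-525 + 256 - 64\right) - 362 = -333 - 362 = -695$)
$b = -81$ ($b = -776 - -695 = -776 + 695 = -81$)
$\frac{\left(-1143 - 1465\right) \left(-3295 - 2721\right)}{b} = \frac{\left(-1143 - 1465\right) \left(-3295 - 2721\right)}{-81} = \left(-2608\right) \left(-6016\right) \left(- \frac{1}{81}\right) = 15689728 \left(- \frac{1}{81}\right) = - \frac{15689728}{81}$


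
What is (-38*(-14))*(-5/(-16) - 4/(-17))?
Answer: 19817/68 ≈ 291.43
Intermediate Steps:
(-38*(-14))*(-5/(-16) - 4/(-17)) = 532*(-5*(-1/16) - 4*(-1/17)) = 532*(5/16 + 4/17) = 532*(149/272) = 19817/68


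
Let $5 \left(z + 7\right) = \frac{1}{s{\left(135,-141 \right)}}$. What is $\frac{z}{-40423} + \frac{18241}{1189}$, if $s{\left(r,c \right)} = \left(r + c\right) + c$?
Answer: $\frac{18688370231}{1218147105} \approx 15.342$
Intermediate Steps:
$s{\left(r,c \right)} = r + 2 c$ ($s{\left(r,c \right)} = \left(c + r\right) + c = r + 2 c$)
$z = - \frac{5146}{735}$ ($z = -7 + \frac{1}{5 \left(135 + 2 \left(-141\right)\right)} = -7 + \frac{1}{5 \left(135 - 282\right)} = -7 + \frac{1}{5 \left(-147\right)} = -7 + \frac{1}{5} \left(- \frac{1}{147}\right) = -7 - \frac{1}{735} = - \frac{5146}{735} \approx -7.0014$)
$\frac{z}{-40423} + \frac{18241}{1189} = - \frac{5146}{735 \left(-40423\right)} + \frac{18241}{1189} = \left(- \frac{5146}{735}\right) \left(- \frac{1}{40423}\right) + 18241 \cdot \frac{1}{1189} = \frac{5146}{29710905} + \frac{629}{41} = \frac{18688370231}{1218147105}$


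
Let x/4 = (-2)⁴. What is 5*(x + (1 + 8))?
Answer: 365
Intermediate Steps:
x = 64 (x = 4*(-2)⁴ = 4*16 = 64)
5*(x + (1 + 8)) = 5*(64 + (1 + 8)) = 5*(64 + 9) = 5*73 = 365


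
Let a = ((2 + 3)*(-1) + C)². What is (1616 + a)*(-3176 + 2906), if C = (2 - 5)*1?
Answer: -453600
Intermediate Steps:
C = -3 (C = -3*1 = -3)
a = 64 (a = ((2 + 3)*(-1) - 3)² = (5*(-1) - 3)² = (-5 - 3)² = (-8)² = 64)
(1616 + a)*(-3176 + 2906) = (1616 + 64)*(-3176 + 2906) = 1680*(-270) = -453600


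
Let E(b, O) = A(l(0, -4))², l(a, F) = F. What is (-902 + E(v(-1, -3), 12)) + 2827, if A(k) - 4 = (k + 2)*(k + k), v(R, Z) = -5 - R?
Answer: 2325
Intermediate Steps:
A(k) = 4 + 2*k*(2 + k) (A(k) = 4 + (k + 2)*(k + k) = 4 + (2 + k)*(2*k) = 4 + 2*k*(2 + k))
E(b, O) = 400 (E(b, O) = (4 + 2*(-4)² + 4*(-4))² = (4 + 2*16 - 16)² = (4 + 32 - 16)² = 20² = 400)
(-902 + E(v(-1, -3), 12)) + 2827 = (-902 + 400) + 2827 = -502 + 2827 = 2325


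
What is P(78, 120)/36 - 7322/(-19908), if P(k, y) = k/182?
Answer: 7559/19908 ≈ 0.37970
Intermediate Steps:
P(k, y) = k/182 (P(k, y) = k*(1/182) = k/182)
P(78, 120)/36 - 7322/(-19908) = ((1/182)*78)/36 - 7322/(-19908) = (3/7)*(1/36) - 7322*(-1/19908) = 1/84 + 523/1422 = 7559/19908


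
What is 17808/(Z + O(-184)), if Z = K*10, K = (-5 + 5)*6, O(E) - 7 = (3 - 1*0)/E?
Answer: 3276672/1285 ≈ 2549.9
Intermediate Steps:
O(E) = 7 + 3/E (O(E) = 7 + (3 - 1*0)/E = 7 + (3 + 0)/E = 7 + 3/E)
K = 0 (K = 0*6 = 0)
Z = 0 (Z = 0*10 = 0)
17808/(Z + O(-184)) = 17808/(0 + (7 + 3/(-184))) = 17808/(0 + (7 + 3*(-1/184))) = 17808/(0 + (7 - 3/184)) = 17808/(0 + 1285/184) = 17808/(1285/184) = 17808*(184/1285) = 3276672/1285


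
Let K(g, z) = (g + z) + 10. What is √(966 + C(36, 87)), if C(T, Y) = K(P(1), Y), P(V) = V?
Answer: 2*√266 ≈ 32.619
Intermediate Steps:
K(g, z) = 10 + g + z
C(T, Y) = 11 + Y (C(T, Y) = 10 + 1 + Y = 11 + Y)
√(966 + C(36, 87)) = √(966 + (11 + 87)) = √(966 + 98) = √1064 = 2*√266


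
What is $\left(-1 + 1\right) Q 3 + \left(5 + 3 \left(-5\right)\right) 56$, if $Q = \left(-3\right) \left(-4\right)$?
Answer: $-560$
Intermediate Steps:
$Q = 12$
$\left(-1 + 1\right) Q 3 + \left(5 + 3 \left(-5\right)\right) 56 = \left(-1 + 1\right) 12 \cdot 3 + \left(5 + 3 \left(-5\right)\right) 56 = 0 \cdot 12 \cdot 3 + \left(5 - 15\right) 56 = 0 \cdot 3 - 560 = 0 - 560 = -560$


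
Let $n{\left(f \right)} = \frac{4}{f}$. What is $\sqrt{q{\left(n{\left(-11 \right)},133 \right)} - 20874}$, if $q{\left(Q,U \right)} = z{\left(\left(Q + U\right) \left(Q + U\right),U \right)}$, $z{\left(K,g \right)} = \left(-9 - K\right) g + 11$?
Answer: $\frac{i \sqrt{285783833}}{11} \approx 1536.8 i$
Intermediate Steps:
$z{\left(K,g \right)} = 11 + g \left(-9 - K\right)$ ($z{\left(K,g \right)} = g \left(-9 - K\right) + 11 = 11 + g \left(-9 - K\right)$)
$q{\left(Q,U \right)} = 11 - 9 U - U \left(Q + U\right)^{2}$ ($q{\left(Q,U \right)} = 11 - 9 U - \left(Q + U\right) \left(Q + U\right) U = 11 - 9 U - \left(Q + U\right)^{2} U = 11 - 9 U - U \left(Q + U\right)^{2}$)
$\sqrt{q{\left(n{\left(-11 \right)},133 \right)} - 20874} = \sqrt{\left(11 - 1197 - 133 \left(\frac{4}{-11} + 133\right)^{2}\right) - 20874} = \sqrt{\left(11 - 1197 - 133 \left(4 \left(- \frac{1}{11}\right) + 133\right)^{2}\right) - 20874} = \sqrt{\left(11 - 1197 - 133 \left(- \frac{4}{11} + 133\right)^{2}\right) - 20874} = \sqrt{\left(11 - 1197 - 133 \left(\frac{1459}{11}\right)^{2}\right) - 20874} = \sqrt{\left(11 - 1197 - 133 \cdot \frac{2128681}{121}\right) - 20874} = \sqrt{\left(11 - 1197 - \frac{283114573}{121}\right) - 20874} = \sqrt{- \frac{283258079}{121} - 20874} = \sqrt{- \frac{285783833}{121}} = \frac{i \sqrt{285783833}}{11}$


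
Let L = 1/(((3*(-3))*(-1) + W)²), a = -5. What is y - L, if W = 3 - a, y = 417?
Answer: 120512/289 ≈ 417.00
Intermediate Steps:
W = 8 (W = 3 - 1*(-5) = 3 + 5 = 8)
L = 1/289 (L = 1/(((3*(-3))*(-1) + 8)²) = 1/((-9*(-1) + 8)²) = 1/((9 + 8)²) = 1/(17²) = 1/289 ≈ 0.0034602)
y - L = 417 - 1*1/289 = 417 - 1/289 = 120512/289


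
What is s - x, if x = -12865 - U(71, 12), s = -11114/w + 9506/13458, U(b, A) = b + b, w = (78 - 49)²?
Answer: 73536981790/5659089 ≈ 12994.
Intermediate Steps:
w = 841 (w = 29² = 841)
U(b, A) = 2*b
s = -70788833/5659089 (s = -11114/841 + 9506/13458 = -11114*1/841 + 9506*(1/13458) = -11114/841 + 4753/6729 = -70788833/5659089 ≈ -12.509)
x = -13007 (x = -12865 - 2*71 = -12865 - 1*142 = -12865 - 142 = -13007)
s - x = -70788833/5659089 - 1*(-13007) = -70788833/5659089 + 13007 = 73536981790/5659089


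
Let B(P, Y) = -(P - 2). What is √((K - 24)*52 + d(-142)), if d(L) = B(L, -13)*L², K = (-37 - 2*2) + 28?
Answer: 2*√725423 ≈ 1703.4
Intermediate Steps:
K = -13 (K = (-37 - 4) + 28 = -41 + 28 = -13)
B(P, Y) = 2 - P (B(P, Y) = -(-2 + P) = 2 - P)
d(L) = L²*(2 - L) (d(L) = (2 - L)*L² = L²*(2 - L))
√((K - 24)*52 + d(-142)) = √((-13 - 24)*52 + (-142)²*(2 - 1*(-142))) = √(-37*52 + 20164*(2 + 142)) = √(-1924 + 20164*144) = √(-1924 + 2903616) = √2901692 = 2*√725423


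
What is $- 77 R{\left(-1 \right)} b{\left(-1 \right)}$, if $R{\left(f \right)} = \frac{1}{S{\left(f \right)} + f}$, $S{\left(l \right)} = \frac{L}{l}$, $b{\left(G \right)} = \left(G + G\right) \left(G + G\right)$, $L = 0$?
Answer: $308$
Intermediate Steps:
$b{\left(G \right)} = 4 G^{2}$ ($b{\left(G \right)} = 2 G 2 G = 4 G^{2}$)
$S{\left(l \right)} = 0$ ($S{\left(l \right)} = \frac{0}{l} = 0$)
$R{\left(f \right)} = \frac{1}{f}$ ($R{\left(f \right)} = \frac{1}{0 + f} = \frac{1}{f}$)
$- 77 R{\left(-1 \right)} b{\left(-1 \right)} = - \frac{77}{-1} \cdot 4 \left(-1\right)^{2} = \left(-77\right) \left(-1\right) 4 \cdot 1 = 77 \cdot 4 = 308$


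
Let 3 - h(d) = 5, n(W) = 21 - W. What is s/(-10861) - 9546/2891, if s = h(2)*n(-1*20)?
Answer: -103442044/31399151 ≈ -3.2944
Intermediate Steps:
h(d) = -2 (h(d) = 3 - 1*5 = 3 - 5 = -2)
s = -82 (s = -2*(21 - (-1)*20) = -2*(21 - 1*(-20)) = -2*(21 + 20) = -2*41 = -82)
s/(-10861) - 9546/2891 = -82/(-10861) - 9546/2891 = -82*(-1/10861) - 9546*1/2891 = 82/10861 - 9546/2891 = -103442044/31399151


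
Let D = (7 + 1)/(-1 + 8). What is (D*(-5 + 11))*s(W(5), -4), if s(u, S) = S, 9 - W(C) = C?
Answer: -192/7 ≈ -27.429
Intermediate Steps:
W(C) = 9 - C
D = 8/7 ≈ 1.1429
(D*(-5 + 11))*s(W(5), -4) = (8*(-5 + 11)/7)*(-4) = ((8/7)*6)*(-4) = (48/7)*(-4) = -192/7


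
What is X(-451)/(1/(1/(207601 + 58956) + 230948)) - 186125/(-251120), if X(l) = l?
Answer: -32428262443740641/311338576 ≈ -1.0416e+8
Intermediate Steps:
X(-451)/(1/(1/(207601 + 58956) + 230948)) - 186125/(-251120) = -(104157548 + 451/(207601 + 58956)) - 186125/(-251120) = -451/(1/(1/266557 + 230948)) - 186125*(-1/251120) = -451/(1/(1/266557 + 230948)) + 37225/50224 = -451/(1/(61560806037/266557)) + 37225/50224 = -451/266557/61560806037 + 37225/50224 = -451*61560806037/266557 + 37225/50224 = -27763923522687/266557 + 37225/50224 = -32428262443740641/311338576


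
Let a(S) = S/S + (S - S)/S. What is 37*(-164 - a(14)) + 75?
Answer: -6030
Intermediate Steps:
a(S) = 1 (a(S) = 1 + 0/S = 1 + 0 = 1)
37*(-164 - a(14)) + 75 = 37*(-164 - 1*1) + 75 = 37*(-164 - 1) + 75 = 37*(-165) + 75 = -6105 + 75 = -6030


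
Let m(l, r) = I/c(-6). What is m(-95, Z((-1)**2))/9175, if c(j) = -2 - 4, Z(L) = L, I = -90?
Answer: 3/1835 ≈ 0.0016349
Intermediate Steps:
c(j) = -6
m(l, r) = 15 (m(l, r) = -90/(-6) = -90*(-1/6) = 15)
m(-95, Z((-1)**2))/9175 = 15/9175 = 15*(1/9175) = 3/1835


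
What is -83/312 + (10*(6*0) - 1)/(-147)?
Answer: -1321/5096 ≈ -0.25922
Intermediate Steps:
-83/312 + (10*(6*0) - 1)/(-147) = -83*1/312 + (10*0 - 1)*(-1/147) = -83/312 + (0 - 1)*(-1/147) = -83/312 - 1*(-1/147) = -83/312 + 1/147 = -1321/5096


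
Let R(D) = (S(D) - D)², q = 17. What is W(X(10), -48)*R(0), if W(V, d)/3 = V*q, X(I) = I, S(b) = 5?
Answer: 12750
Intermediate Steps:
W(V, d) = 51*V (W(V, d) = 3*(V*17) = 3*(17*V) = 51*V)
R(D) = (5 - D)²
W(X(10), -48)*R(0) = (51*10)*(-5 + 0)² = 510*(-5)² = 510*25 = 12750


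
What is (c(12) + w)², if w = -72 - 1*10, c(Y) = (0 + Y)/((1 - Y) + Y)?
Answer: 4900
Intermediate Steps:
c(Y) = Y (c(Y) = Y/1 = Y*1 = Y)
w = -82 (w = -72 - 10 = -82)
(c(12) + w)² = (12 - 82)² = (-70)² = 4900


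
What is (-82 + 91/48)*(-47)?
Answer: 180715/48 ≈ 3764.9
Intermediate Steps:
(-82 + 91/48)*(-47) = -3845/48*(-47) = 180715/48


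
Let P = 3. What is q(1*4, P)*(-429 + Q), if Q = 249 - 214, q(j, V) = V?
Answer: -1182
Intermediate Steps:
Q = 35
q(1*4, P)*(-429 + Q) = 3*(-429 + 35) = 3*(-394) = -1182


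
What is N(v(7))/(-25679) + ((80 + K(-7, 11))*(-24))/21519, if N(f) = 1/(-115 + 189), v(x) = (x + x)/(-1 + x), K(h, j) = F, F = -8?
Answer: -121616541/1514496062 ≈ -0.080302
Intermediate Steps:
K(h, j) = -8
v(x) = 2*x/(-1 + x) (v(x) = (2*x)/(-1 + x) = 2*x/(-1 + x))
N(f) = 1/74
N(v(7))/(-25679) + ((80 + K(-7, 11))*(-24))/21519 = (1/74)/(-25679) + ((80 - 8)*(-24))/21519 = (1/74)*(-1/25679) + (72*(-24))*(1/21519) = -1/1900246 - 1728*1/21519 = -1/1900246 - 64/797 = -121616541/1514496062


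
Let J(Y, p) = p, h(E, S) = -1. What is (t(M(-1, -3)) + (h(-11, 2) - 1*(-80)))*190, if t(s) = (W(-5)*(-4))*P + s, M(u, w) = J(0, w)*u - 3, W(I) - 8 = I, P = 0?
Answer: 15010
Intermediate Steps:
W(I) = 8 + I
M(u, w) = -3 + u*w (M(u, w) = w*u - 3 = u*w - 3 = -3 + u*w)
t(s) = s (t(s) = ((8 - 5)*(-4))*0 + s = (3*(-4))*0 + s = -12*0 + s = 0 + s = s)
(t(M(-1, -3)) + (h(-11, 2) - 1*(-80)))*190 = ((-3 - 1*(-3)) + (-1 - 1*(-80)))*190 = ((-3 + 3) + (-1 + 80))*190 = (0 + 79)*190 = 79*190 = 15010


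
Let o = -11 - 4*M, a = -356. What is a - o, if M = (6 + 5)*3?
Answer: -213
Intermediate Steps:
M = 33 (M = 11*3 = 33)
o = -143 (o = -11 - 4*33 = -11 - 132 = -143)
a - o = -356 - 1*(-143) = -356 + 143 = -213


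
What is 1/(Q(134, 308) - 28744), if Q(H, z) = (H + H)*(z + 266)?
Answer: 1/125088 ≈ 7.9944e-6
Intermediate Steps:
Q(H, z) = 2*H*(266 + z) (Q(H, z) = (2*H)*(266 + z) = 2*H*(266 + z))
1/(Q(134, 308) - 28744) = 1/(2*134*(266 + 308) - 28744) = 1/(2*134*574 - 28744) = 1/(153832 - 28744) = 1/125088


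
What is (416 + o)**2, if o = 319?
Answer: 540225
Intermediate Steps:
(416 + o)**2 = (416 + 319)**2 = 735**2 = 540225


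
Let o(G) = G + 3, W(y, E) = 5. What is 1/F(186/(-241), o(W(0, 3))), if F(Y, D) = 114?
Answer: 1/114 ≈ 0.0087719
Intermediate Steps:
o(G) = 3 + G
1/F(186/(-241), o(W(0, 3))) = 1/114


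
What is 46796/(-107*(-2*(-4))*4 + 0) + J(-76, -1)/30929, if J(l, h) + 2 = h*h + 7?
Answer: -361833235/26475224 ≈ -13.667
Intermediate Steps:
J(l, h) = 5 + h² (J(l, h) = -2 + (h*h + 7) = -2 + (h² + 7) = -2 + (7 + h²) = 5 + h²)
46796/(-107*(-2*(-4))*4 + 0) + J(-76, -1)/30929 = 46796/(-107*(-2*(-4))*4 + 0) + (5 + (-1)²)/30929 = 46796/(-856*4 + 0) + (5 + 1)*(1/30929) = 46796/(-107*32 + 0) + 6*(1/30929) = 46796/(-3424 + 0) + 6/30929 = 46796/(-3424) + 6/30929 = 46796*(-1/3424) + 6/30929 = -11699/856 + 6/30929 = -361833235/26475224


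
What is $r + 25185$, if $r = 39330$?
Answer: $64515$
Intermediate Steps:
$r + 25185 = 39330 + 25185 = 64515$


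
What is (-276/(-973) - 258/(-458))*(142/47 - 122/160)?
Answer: 1602807453/837791920 ≈ 1.9131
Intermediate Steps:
(-276/(-973) - 258/(-458))*(142/47 - 122/160) = (-276*(-1/973) - 258*(-1/458))*(142*(1/47) - 122*1/160) = (276/973 + 129/229)*(142/47 - 61/80) = (188721/222817)*(8493/3760) = 1602807453/837791920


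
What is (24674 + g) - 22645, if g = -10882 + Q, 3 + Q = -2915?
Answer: -11771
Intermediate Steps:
Q = -2918 (Q = -3 - 2915 = -2918)
g = -13800 (g = -10882 - 2918 = -13800)
(24674 + g) - 22645 = (24674 - 13800) - 22645 = 10874 - 22645 = -11771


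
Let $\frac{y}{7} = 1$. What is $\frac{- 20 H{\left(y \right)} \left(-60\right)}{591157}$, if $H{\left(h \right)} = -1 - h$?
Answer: $- \frac{9600}{591157} \approx -0.016239$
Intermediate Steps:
$y = 7$ ($y = 7 \cdot 1 = 7$)
$\frac{- 20 H{\left(y \right)} \left(-60\right)}{591157} = \frac{- 20 \left(-1 - 7\right) \left(-60\right)}{591157} = - 20 \left(-1 - 7\right) \left(-60\right) \frac{1}{591157} = \left(-20\right) \left(-8\right) \left(-60\right) \frac{1}{591157} = 160 \left(-60\right) \frac{1}{591157} = \left(-9600\right) \frac{1}{591157} = - \frac{9600}{591157}$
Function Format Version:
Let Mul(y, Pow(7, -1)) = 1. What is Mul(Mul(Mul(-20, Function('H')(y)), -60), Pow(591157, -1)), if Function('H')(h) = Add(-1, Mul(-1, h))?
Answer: Rational(-9600, 591157) ≈ -0.016239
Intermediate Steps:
y = 7 (y = Mul(7, 1) = 7)
Mul(Mul(Mul(-20, Function('H')(y)), -60), Pow(591157, -1)) = Mul(Mul(Mul(-20, Add(-1, Mul(-1, 7))), -60), Pow(591157, -1)) = Mul(Mul(Mul(-20, Add(-1, -7)), -60), Rational(1, 591157)) = Mul(Mul(Mul(-20, -8), -60), Rational(1, 591157)) = Mul(Mul(160, -60), Rational(1, 591157)) = Mul(-9600, Rational(1, 591157)) = Rational(-9600, 591157)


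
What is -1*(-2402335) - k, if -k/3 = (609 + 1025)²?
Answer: 10412203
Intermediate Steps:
k = -8009868 (k = -3*(609 + 1025)² = -3*1634² = -3*2669956 = -8009868)
-1*(-2402335) - k = -1*(-2402335) - 1*(-8009868) = 2402335 + 8009868 = 10412203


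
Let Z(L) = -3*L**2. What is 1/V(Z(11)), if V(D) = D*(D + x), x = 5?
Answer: 1/129954 ≈ 7.6950e-6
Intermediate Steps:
V(D) = D*(5 + D) (V(D) = D*(D + 5) = D*(5 + D))
1/V(Z(11)) = 1/((-3*11**2)*(5 - 3*11**2)) = 1/((-3*121)*(5 - 3*121)) = 1/(-363*(5 - 363)) = 1/(-363*(-358)) = 1/129954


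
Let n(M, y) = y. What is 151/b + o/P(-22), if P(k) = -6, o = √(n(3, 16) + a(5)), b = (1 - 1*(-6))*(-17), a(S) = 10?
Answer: -151/119 - √26/6 ≈ -2.1187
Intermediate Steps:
b = -119 (b = (1 + 6)*(-17) = 7*(-17) = -119)
o = √26 (o = √(16 + 10) = √26 ≈ 5.0990)
151/b + o/P(-22) = 151/(-119) + √26/(-6) = 151*(-1/119) + √26*(-⅙) = -151/119 - √26/6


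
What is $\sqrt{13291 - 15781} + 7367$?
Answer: $7367 + i \sqrt{2490} \approx 7367.0 + 49.9 i$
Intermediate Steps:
$\sqrt{13291 - 15781} + 7367 = \sqrt{-2490} + 7367 = i \sqrt{2490} + 7367 = 7367 + i \sqrt{2490}$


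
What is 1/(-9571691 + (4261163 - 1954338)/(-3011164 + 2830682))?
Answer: -180482/1727520241887 ≈ -1.0447e-7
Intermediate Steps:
1/(-9571691 + (4261163 - 1954338)/(-3011164 + 2830682)) = 1/(-9571691 + 2306825/(-180482)) = 1/(-9571691 + 2306825*(-1/180482)) = 1/(-9571691 - 2306825/180482) = 1/(-1727520241887/180482) = -180482/1727520241887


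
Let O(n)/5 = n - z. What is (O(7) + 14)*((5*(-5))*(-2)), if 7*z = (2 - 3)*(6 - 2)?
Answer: 18150/7 ≈ 2592.9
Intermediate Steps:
z = -4/7 (z = ((2 - 3)*(6 - 2))/7 = (-1*4)/7 = (⅐)*(-4) = -4/7 ≈ -0.57143)
O(n) = 20/7 + 5*n (O(n) = 5*(n - 1*(-4/7)) = 5*(n + 4/7) = 5*(4/7 + n) = 20/7 + 5*n)
(O(7) + 14)*((5*(-5))*(-2)) = ((20/7 + 5*7) + 14)*((5*(-5))*(-2)) = ((20/7 + 35) + 14)*(-25*(-2)) = (265/7 + 14)*50 = (363/7)*50 = 18150/7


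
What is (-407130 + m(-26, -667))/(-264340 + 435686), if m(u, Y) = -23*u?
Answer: -29038/12239 ≈ -2.3726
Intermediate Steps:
(-407130 + m(-26, -667))/(-264340 + 435686) = (-407130 - 23*(-26))/(-264340 + 435686) = (-407130 + 598)/171346 = -406532*1/171346 = -29038/12239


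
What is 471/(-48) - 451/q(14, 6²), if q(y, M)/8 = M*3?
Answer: -8929/864 ≈ -10.334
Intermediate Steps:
q(y, M) = 24*M (q(y, M) = 8*(M*3) = 8*(3*M) = 24*M)
471/(-48) - 451/q(14, 6²) = 471/(-48) - 451/(24*6²) = 471*(-1/48) - 451/(24*36) = -157/16 - 451/864 = -8929/864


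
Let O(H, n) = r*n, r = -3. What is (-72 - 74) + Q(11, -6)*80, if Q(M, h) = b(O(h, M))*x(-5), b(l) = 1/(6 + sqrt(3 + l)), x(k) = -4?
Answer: 2*(-73*sqrt(30) + 598*I)/(sqrt(30) - 6*I) ≈ -175.09 + 26.556*I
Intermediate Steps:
O(H, n) = -3*n
Q(M, h) = -4/(6 + sqrt(3 - 3*M))
(-72 - 74) + Q(11, -6)*80 = (-72 - 74) - 4/(6 + sqrt(3)*sqrt(1 - 1*11))*80 = -146 - 4/(6 + sqrt(3)*sqrt(1 - 11))*80 = -146 - 4/(6 + sqrt(3)*sqrt(-10))*80 = -146 - 4/(6 + sqrt(3)*(I*sqrt(10)))*80 = -146 - 4/(6 + I*sqrt(30))*80 = -146 - 320/(6 + I*sqrt(30))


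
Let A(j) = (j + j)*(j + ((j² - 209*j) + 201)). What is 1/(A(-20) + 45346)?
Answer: -1/145094 ≈ -6.8921e-6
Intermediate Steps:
A(j) = 2*j*(201 + j² - 208*j) (A(j) = (2*j)*(j + (201 + j² - 209*j)) = (2*j)*(201 + j² - 208*j) = 2*j*(201 + j² - 208*j))
1/(A(-20) + 45346) = 1/(2*(-20)*(201 + (-20)² - 208*(-20)) + 45346) = 1/(2*(-20)*(201 + 400 + 4160) + 45346) = 1/(2*(-20)*4761 + 45346) = 1/(-190440 + 45346) = 1/(-145094) = -1/145094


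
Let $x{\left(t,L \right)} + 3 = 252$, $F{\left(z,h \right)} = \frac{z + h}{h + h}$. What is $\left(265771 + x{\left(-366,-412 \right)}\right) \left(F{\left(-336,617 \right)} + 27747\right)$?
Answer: $\frac{4554272907790}{617} \approx 7.3813 \cdot 10^{9}$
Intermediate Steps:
$F{\left(z,h \right)} = \frac{h + z}{2 h}$
$x{\left(t,L \right)} = 249$ ($x{\left(t,L \right)} = -3 + 252 = 249$)
$\left(265771 + x{\left(-366,-412 \right)}\right) \left(F{\left(-336,617 \right)} + 27747\right) = \left(265771 + 249\right) \left(\frac{617 - 336}{2 \cdot 617} + 27747\right) = 266020 \left(\frac{1}{2} \cdot \frac{1}{617} \cdot 281 + 27747\right) = 266020 \left(\frac{281}{1234} + 27747\right) = 266020 \cdot \frac{34240079}{1234} = \frac{4554272907790}{617}$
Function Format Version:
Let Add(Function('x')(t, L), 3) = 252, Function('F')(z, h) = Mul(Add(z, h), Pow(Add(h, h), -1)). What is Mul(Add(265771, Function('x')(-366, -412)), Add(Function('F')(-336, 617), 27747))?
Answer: Rational(4554272907790, 617) ≈ 7.3813e+9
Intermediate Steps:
Function('F')(z, h) = Mul(Rational(1, 2), Pow(h, -1), Add(h, z)) (Function('F')(z, h) = Mul(Add(h, z), Pow(Mul(2, h), -1)) = Mul(Add(h, z), Mul(Rational(1, 2), Pow(h, -1))) = Mul(Rational(1, 2), Pow(h, -1), Add(h, z)))
Function('x')(t, L) = 249 (Function('x')(t, L) = Add(-3, 252) = 249)
Mul(Add(265771, Function('x')(-366, -412)), Add(Function('F')(-336, 617), 27747)) = Mul(Add(265771, 249), Add(Mul(Rational(1, 2), Pow(617, -1), Add(617, -336)), 27747)) = Mul(266020, Add(Mul(Rational(1, 2), Rational(1, 617), 281), 27747)) = Mul(266020, Add(Rational(281, 1234), 27747)) = Mul(266020, Rational(34240079, 1234)) = Rational(4554272907790, 617)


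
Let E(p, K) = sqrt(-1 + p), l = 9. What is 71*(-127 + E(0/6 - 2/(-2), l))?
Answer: -9017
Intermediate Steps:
71*(-127 + E(0/6 - 2/(-2), l)) = 71*(-127 + sqrt(-1 + (0/6 - 2/(-2)))) = 71*(-127 + sqrt(-1 + (0*(1/6) - 2*(-1/2)))) = 71*(-127 + sqrt(-1 + (0 + 1))) = 71*(-127 + sqrt(-1 + 1)) = 71*(-127 + sqrt(0)) = 71*(-127 + 0) = 71*(-127) = -9017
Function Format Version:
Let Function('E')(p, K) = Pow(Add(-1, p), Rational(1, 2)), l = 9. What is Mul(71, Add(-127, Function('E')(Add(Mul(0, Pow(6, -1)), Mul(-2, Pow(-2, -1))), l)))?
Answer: -9017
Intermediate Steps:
Mul(71, Add(-127, Function('E')(Add(Mul(0, Pow(6, -1)), Mul(-2, Pow(-2, -1))), l))) = Mul(71, Add(-127, Pow(Add(-1, Add(Mul(0, Pow(6, -1)), Mul(-2, Pow(-2, -1)))), Rational(1, 2)))) = Mul(71, Add(-127, Pow(Add(-1, Add(Mul(0, Rational(1, 6)), Mul(-2, Rational(-1, 2)))), Rational(1, 2)))) = Mul(71, Add(-127, Pow(Add(-1, Add(0, 1)), Rational(1, 2)))) = Mul(71, Add(-127, Pow(Add(-1, 1), Rational(1, 2)))) = Mul(71, Add(-127, Pow(0, Rational(1, 2)))) = Mul(71, Add(-127, 0)) = Mul(71, -127) = -9017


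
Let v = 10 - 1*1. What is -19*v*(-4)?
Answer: 684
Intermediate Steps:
v = 9 (v = 10 - 1 = 9)
-19*v*(-4) = -19*9*(-4) = -171*(-4) = 684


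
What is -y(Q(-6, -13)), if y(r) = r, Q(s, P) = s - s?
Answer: 0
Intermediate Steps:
Q(s, P) = 0
-y(Q(-6, -13)) = -1*0 = 0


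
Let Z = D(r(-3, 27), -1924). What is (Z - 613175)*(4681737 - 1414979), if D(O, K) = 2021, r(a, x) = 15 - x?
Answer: -1996492218732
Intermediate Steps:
Z = 2021
(Z - 613175)*(4681737 - 1414979) = (2021 - 613175)*(4681737 - 1414979) = -611154*3266758 = -1996492218732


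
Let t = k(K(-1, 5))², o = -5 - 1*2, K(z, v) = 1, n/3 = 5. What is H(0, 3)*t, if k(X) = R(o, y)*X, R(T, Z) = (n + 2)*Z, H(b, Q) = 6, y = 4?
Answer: 27744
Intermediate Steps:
n = 15 (n = 3*5 = 15)
o = -7 (o = -5 - 2 = -7)
R(T, Z) = 17*Z (R(T, Z) = (15 + 2)*Z = 17*Z)
k(X) = 68*X (k(X) = (17*4)*X = 68*X)
t = 4624 (t = (68*1)² = 68² = 4624)
H(0, 3)*t = 6*4624 = 27744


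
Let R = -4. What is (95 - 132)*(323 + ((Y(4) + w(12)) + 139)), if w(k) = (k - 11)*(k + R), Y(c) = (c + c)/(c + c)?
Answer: -17427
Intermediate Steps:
Y(c) = 1 (Y(c) = (2*c)/((2*c)) = (2*c)*(1/(2*c)) = 1)
w(k) = (-11 + k)*(-4 + k) (w(k) = (k - 11)*(k - 4) = (-11 + k)*(-4 + k))
(95 - 132)*(323 + ((Y(4) + w(12)) + 139)) = (95 - 132)*(323 + ((1 + (44 + 12**2 - 15*12)) + 139)) = -37*(323 + ((1 + (44 + 144 - 180)) + 139)) = -37*(323 + ((1 + 8) + 139)) = -37*(323 + (9 + 139)) = -37*(323 + 148) = -37*471 = -17427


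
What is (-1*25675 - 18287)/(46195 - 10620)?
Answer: -43962/35575 ≈ -1.2358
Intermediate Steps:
(-1*25675 - 18287)/(46195 - 10620) = (-25675 - 18287)/35575 = -43962*1/35575 = -43962/35575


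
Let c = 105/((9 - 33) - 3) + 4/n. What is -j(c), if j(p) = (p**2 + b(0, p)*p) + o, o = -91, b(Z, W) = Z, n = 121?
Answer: 90287210/1185921 ≈ 76.133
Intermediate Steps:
c = -4199/1089 (c = 105/((9 - 33) - 3) + 4/121 = 105/(-24 - 3) + 4*(1/121) = 105/(-27) + 4/121 = 105*(-1/27) + 4/121 = -35/9 + 4/121 = -4199/1089 ≈ -3.8558)
j(p) = -91 + p**2 (j(p) = (p**2 + 0*p) - 91 = (p**2 + 0) - 91 = p**2 - 91 = -91 + p**2)
-j(c) = -(-91 + (-4199/1089)**2) = -(-91 + 17631601/1185921) = -1*(-90287210/1185921) = 90287210/1185921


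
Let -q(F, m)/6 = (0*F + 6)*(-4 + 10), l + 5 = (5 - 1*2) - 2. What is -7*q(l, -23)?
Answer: 1512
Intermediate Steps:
l = -4 (l = -5 + ((5 - 1*2) - 2) = -5 + ((5 - 2) - 2) = -5 + (3 - 2) = -5 + 1 = -4)
q(F, m) = -216 (q(F, m) = -6*(0*F + 6)*(-4 + 10) = -6*(0 + 6)*6 = -36*6 = -6*36 = -216)
-7*q(l, -23) = -7*(-216) = 1512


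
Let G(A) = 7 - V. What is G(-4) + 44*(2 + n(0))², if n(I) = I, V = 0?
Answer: 183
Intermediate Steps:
G(A) = 7 (G(A) = 7 - 1*0 = 7 + 0 = 7)
G(-4) + 44*(2 + n(0))² = 7 + 44*(2 + 0)² = 7 + 44*2² = 7 + 44*4 = 7 + 176 = 183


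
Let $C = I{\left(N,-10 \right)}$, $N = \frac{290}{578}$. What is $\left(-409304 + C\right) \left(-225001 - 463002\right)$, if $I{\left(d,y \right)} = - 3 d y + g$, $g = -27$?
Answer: $\frac{81385463468927}{289} \approx 2.8161 \cdot 10^{11}$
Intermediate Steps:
$N = \frac{145}{289}$ ($N = 290 \cdot \frac{1}{578} = \frac{145}{289} \approx 0.50173$)
$I{\left(d,y \right)} = -27 - 3 d y$ ($I{\left(d,y \right)} = - 3 d y - 27 = -27 - 3 d y$)
$C = - \frac{3453}{289}$ ($C = -27 - \frac{435}{289} \left(-10\right) = -27 + \frac{4350}{289} = - \frac{3453}{289} \approx -11.948$)
$\left(-409304 + C\right) \left(-225001 - 463002\right) = \left(-409304 - \frac{3453}{289}\right) \left(-225001 - 463002\right) = \left(- \frac{118292309}{289}\right) \left(-688003\right) = \frac{81385463468927}{289}$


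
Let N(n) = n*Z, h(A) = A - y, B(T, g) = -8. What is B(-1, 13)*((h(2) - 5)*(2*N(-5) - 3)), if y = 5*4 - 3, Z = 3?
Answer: -5280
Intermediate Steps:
y = 17 (y = 20 - 3 = 17)
h(A) = -17 + A (h(A) = A - 1*17 = A - 17 = -17 + A)
N(n) = 3*n (N(n) = n*3 = 3*n)
B(-1, 13)*((h(2) - 5)*(2*N(-5) - 3)) = -8*((-17 + 2) - 5)*(2*(3*(-5)) - 3) = -8*(-15 - 5)*(2*(-15) - 3) = -(-160)*(-30 - 3) = -(-160)*(-33) = -8*660 = -5280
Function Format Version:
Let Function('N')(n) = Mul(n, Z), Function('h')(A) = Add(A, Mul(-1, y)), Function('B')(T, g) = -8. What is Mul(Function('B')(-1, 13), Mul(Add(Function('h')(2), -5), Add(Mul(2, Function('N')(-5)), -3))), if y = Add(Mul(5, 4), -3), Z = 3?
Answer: -5280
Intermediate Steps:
y = 17 (y = Add(20, -3) = 17)
Function('h')(A) = Add(-17, A) (Function('h')(A) = Add(A, Mul(-1, 17)) = Add(A, -17) = Add(-17, A))
Function('N')(n) = Mul(3, n) (Function('N')(n) = Mul(n, 3) = Mul(3, n))
Mul(Function('B')(-1, 13), Mul(Add(Function('h')(2), -5), Add(Mul(2, Function('N')(-5)), -3))) = Mul(-8, Mul(Add(Add(-17, 2), -5), Add(Mul(2, Mul(3, -5)), -3))) = Mul(-8, Mul(Add(-15, -5), Add(Mul(2, -15), -3))) = Mul(-8, Mul(-20, Add(-30, -3))) = Mul(-8, Mul(-20, -33)) = Mul(-8, 660) = -5280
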